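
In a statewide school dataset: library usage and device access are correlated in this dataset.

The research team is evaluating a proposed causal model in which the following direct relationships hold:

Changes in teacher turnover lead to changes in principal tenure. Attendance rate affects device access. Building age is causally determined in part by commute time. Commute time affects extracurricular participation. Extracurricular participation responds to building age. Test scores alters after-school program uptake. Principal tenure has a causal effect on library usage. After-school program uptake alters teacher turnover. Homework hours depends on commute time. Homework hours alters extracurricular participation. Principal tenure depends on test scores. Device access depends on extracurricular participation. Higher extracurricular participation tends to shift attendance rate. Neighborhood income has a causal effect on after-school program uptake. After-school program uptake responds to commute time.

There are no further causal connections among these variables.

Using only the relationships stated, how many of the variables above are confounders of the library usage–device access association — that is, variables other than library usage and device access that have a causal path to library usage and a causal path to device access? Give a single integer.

The common causes are: commute time (to library usage via commute time → after-school program uptake → teacher turnover → principal tenure → library usage; to device access via commute time → extracurricular participation → device access).
Every other variable lacks a causal path to at least one of library usage and device access.

1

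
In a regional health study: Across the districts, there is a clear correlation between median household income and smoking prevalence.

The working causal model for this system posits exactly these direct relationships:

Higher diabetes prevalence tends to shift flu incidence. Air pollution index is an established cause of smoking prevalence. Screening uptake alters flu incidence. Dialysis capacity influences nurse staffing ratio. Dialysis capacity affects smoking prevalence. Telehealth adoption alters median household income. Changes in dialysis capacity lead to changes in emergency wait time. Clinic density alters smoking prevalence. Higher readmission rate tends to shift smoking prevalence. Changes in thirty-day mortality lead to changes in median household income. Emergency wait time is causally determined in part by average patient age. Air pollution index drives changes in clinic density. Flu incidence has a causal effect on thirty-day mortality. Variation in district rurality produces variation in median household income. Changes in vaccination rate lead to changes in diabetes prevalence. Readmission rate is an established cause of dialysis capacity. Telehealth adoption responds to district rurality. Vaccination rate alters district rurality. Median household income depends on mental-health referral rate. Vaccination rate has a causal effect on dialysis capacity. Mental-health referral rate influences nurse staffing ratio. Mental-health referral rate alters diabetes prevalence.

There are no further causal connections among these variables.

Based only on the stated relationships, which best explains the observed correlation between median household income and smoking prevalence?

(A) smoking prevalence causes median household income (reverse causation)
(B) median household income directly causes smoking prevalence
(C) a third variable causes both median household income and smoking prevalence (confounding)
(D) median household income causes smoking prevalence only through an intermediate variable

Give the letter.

Vaccination rate causes median household income (vaccination rate → district rurality → median household income) and smoking prevalence (vaccination rate → dialysis capacity → smoking prevalence) — a common cause creating the correlation.
There is no stated path from median household income to smoking prevalence or from smoking prevalence to median household income, so neither direct nor reverse causation applies.

C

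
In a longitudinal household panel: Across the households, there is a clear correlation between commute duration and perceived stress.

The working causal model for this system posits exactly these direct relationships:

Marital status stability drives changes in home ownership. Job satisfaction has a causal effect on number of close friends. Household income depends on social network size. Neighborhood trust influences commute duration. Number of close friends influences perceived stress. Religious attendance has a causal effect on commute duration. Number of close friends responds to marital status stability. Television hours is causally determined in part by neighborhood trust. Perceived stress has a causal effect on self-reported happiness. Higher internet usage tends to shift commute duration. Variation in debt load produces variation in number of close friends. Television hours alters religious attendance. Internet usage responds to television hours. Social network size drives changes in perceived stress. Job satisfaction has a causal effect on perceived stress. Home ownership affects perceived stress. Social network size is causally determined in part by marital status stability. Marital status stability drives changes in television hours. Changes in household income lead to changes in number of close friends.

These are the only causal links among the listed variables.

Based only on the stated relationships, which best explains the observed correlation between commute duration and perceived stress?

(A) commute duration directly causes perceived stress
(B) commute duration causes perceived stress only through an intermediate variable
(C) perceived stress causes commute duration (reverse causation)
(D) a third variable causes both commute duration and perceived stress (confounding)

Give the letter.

Marital status stability causes commute duration (marital status stability → television hours → internet usage → commute duration) and perceived stress (marital status stability → home ownership → perceived stress) — a common cause creating the correlation.
There is no stated path from commute duration to perceived stress or from perceived stress to commute duration, so neither direct nor reverse causation applies.

D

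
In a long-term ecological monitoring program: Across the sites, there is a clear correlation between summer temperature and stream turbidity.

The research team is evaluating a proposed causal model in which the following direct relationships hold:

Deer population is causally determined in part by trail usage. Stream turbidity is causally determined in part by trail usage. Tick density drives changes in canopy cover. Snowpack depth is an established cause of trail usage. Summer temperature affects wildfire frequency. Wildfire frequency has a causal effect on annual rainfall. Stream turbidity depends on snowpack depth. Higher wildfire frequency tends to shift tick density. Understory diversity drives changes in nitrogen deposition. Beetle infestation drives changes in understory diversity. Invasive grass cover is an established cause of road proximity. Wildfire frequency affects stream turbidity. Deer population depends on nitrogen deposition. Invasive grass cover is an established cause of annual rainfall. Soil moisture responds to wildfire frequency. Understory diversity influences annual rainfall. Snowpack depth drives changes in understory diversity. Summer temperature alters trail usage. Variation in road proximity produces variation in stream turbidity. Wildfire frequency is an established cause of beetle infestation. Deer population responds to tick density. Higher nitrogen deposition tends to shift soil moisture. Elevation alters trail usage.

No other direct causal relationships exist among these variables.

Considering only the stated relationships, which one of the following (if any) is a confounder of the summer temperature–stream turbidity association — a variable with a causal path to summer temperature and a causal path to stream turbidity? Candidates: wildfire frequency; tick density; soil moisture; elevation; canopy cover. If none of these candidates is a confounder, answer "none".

none

None of the listed candidates has causal paths to both summer temperature and stream turbidity in the stated relationships, so none is a common cause.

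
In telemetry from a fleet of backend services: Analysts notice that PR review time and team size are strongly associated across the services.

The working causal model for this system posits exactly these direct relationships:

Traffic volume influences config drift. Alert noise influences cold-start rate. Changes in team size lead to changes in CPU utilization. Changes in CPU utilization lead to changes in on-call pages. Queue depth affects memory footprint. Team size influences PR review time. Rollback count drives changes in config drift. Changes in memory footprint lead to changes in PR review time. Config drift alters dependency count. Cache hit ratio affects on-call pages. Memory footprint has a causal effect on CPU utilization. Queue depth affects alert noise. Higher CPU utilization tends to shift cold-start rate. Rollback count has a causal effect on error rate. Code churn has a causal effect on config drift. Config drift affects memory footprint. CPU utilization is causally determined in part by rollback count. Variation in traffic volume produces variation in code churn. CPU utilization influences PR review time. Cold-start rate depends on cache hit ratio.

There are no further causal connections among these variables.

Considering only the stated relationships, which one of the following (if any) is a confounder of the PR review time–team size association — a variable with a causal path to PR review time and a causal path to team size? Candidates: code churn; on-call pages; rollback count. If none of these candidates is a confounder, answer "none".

none

None of the listed candidates has causal paths to both PR review time and team size in the stated relationships, so none is a common cause.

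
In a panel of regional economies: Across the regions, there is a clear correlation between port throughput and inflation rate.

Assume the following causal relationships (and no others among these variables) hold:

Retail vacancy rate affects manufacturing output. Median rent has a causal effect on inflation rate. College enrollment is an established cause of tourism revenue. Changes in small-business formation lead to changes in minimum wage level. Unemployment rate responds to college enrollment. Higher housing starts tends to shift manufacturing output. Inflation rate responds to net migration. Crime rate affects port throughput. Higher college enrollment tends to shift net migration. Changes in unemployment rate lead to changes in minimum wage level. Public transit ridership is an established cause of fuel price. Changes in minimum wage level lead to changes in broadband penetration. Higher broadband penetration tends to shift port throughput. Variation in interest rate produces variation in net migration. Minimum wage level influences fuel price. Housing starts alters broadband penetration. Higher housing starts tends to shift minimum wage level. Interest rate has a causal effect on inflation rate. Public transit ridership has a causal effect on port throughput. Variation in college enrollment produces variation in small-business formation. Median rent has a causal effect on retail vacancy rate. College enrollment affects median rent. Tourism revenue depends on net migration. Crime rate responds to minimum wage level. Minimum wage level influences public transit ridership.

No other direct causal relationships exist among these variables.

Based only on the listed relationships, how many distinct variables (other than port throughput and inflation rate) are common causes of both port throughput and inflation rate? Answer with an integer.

The common causes are: college enrollment (to port throughput via college enrollment → unemployment rate → minimum wage level → broadband penetration → port throughput; to inflation rate via college enrollment → median rent → inflation rate).
Every other variable lacks a causal path to at least one of port throughput and inflation rate.

1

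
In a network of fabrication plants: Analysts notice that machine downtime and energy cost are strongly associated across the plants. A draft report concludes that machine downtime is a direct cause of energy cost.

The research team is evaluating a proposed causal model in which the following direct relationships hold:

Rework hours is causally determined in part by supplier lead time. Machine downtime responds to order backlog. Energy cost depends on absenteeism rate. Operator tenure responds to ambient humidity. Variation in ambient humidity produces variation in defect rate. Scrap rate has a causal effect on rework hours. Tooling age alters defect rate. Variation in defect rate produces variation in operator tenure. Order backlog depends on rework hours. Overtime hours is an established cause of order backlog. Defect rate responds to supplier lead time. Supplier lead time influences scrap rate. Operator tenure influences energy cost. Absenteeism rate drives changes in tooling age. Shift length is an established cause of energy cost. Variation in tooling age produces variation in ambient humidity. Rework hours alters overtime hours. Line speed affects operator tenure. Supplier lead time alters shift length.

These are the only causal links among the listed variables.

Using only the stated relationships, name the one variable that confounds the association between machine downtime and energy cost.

supplier lead time

Supplier lead time has a causal path to machine downtime (supplier lead time → rework hours → order backlog → machine downtime) and a separate causal path to energy cost (supplier lead time → shift length → energy cost), so it is a common cause of both.
No stated relationship gives machine downtime a causal route to energy cost, so the correlation is explained by the shared upstream cause rather than a direct effect.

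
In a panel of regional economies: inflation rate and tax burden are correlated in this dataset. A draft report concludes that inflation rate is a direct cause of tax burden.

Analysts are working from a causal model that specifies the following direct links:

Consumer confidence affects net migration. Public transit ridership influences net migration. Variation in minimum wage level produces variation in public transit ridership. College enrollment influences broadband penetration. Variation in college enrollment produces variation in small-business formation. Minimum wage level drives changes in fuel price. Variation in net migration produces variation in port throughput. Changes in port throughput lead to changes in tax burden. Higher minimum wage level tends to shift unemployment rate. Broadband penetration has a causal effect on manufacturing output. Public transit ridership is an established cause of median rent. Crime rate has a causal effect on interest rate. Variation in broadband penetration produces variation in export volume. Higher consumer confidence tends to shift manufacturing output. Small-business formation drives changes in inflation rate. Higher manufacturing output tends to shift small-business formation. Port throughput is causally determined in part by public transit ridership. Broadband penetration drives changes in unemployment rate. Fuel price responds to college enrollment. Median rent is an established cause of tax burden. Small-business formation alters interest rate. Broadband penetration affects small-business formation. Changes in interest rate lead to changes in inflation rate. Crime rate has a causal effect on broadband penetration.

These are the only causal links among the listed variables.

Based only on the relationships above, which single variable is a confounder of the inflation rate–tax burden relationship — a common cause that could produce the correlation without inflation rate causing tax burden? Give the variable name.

consumer confidence

Consumer confidence has a causal path to inflation rate (consumer confidence → manufacturing output → small-business formation → inflation rate) and a separate causal path to tax burden (consumer confidence → net migration → port throughput → tax burden), so it is a common cause of both.
No stated relationship gives inflation rate a causal route to tax burden, so the correlation is explained by the shared upstream cause rather than a direct effect.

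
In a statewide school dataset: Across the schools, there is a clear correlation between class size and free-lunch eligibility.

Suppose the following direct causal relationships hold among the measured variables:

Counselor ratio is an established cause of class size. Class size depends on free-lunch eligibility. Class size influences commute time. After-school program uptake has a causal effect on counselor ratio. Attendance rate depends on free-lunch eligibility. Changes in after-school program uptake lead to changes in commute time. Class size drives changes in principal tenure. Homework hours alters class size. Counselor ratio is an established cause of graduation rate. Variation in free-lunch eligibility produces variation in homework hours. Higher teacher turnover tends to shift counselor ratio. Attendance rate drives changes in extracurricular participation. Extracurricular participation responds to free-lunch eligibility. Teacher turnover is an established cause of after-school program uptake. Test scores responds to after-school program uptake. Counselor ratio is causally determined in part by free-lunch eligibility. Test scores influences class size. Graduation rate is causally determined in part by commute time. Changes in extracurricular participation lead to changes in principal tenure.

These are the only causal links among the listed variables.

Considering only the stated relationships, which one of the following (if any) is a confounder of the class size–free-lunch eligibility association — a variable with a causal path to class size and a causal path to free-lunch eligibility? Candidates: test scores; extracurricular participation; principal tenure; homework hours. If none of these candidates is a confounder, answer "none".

None of the listed candidates has causal paths to both class size and free-lunch eligibility in the stated relationships, so none is a common cause.

none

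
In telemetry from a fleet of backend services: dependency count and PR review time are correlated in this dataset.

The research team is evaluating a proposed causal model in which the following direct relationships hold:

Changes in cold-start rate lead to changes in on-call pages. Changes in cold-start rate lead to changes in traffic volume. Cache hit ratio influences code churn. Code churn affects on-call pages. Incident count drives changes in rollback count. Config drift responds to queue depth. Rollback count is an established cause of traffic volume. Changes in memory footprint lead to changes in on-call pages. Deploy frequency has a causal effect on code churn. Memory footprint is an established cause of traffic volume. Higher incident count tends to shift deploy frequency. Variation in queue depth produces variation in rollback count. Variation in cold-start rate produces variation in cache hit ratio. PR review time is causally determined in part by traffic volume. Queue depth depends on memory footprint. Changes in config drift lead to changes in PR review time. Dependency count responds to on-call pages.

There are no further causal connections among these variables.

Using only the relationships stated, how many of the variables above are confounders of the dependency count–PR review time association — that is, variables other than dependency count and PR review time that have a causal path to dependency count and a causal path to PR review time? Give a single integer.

The common causes are: cold-start rate (to dependency count via cold-start rate → on-call pages → dependency count; to PR review time via cold-start rate → traffic volume → PR review time); incident count (to dependency count via incident count → deploy frequency → code churn → on-call pages → dependency count; to PR review time via incident count → rollback count → traffic volume → PR review time); memory footprint (to dependency count via memory footprint → on-call pages → dependency count; to PR review time via memory footprint → traffic volume → PR review time).
Every other variable lacks a causal path to at least one of dependency count and PR review time.

3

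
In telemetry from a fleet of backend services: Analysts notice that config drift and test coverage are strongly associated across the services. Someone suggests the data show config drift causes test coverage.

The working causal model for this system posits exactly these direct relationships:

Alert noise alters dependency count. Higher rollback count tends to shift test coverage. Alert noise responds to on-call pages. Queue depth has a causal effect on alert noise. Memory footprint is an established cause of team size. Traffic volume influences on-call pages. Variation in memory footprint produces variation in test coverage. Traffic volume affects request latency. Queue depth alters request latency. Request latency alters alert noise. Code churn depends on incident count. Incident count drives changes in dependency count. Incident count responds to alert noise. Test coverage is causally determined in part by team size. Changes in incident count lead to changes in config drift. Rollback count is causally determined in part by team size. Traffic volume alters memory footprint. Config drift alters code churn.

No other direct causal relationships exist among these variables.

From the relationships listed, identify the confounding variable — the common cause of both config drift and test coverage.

traffic volume

Traffic volume has a causal path to config drift (traffic volume → request latency → alert noise → incident count → config drift) and a separate causal path to test coverage (traffic volume → memory footprint → test coverage), so it is a common cause of both.
No stated relationship gives config drift a causal route to test coverage, so the correlation is explained by the shared upstream cause rather than a direct effect.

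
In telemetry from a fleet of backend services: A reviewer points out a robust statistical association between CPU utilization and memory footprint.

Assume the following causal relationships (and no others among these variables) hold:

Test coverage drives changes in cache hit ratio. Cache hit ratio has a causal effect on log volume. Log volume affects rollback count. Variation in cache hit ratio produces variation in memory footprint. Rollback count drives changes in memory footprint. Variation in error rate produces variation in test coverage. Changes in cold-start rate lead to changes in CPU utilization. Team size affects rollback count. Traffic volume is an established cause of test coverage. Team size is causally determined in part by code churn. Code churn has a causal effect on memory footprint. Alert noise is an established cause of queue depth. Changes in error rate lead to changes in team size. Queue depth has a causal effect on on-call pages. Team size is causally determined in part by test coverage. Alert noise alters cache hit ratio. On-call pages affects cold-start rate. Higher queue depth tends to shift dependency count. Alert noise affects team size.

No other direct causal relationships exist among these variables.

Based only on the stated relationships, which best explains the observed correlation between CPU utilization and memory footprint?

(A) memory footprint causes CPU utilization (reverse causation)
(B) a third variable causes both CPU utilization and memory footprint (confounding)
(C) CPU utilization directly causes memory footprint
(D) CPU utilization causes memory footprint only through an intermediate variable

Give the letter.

Alert noise causes CPU utilization (alert noise → queue depth → on-call pages → cold-start rate → CPU utilization) and memory footprint (alert noise → cache hit ratio → memory footprint) — a common cause creating the correlation.
There is no stated path from CPU utilization to memory footprint or from memory footprint to CPU utilization, so neither direct nor reverse causation applies.

B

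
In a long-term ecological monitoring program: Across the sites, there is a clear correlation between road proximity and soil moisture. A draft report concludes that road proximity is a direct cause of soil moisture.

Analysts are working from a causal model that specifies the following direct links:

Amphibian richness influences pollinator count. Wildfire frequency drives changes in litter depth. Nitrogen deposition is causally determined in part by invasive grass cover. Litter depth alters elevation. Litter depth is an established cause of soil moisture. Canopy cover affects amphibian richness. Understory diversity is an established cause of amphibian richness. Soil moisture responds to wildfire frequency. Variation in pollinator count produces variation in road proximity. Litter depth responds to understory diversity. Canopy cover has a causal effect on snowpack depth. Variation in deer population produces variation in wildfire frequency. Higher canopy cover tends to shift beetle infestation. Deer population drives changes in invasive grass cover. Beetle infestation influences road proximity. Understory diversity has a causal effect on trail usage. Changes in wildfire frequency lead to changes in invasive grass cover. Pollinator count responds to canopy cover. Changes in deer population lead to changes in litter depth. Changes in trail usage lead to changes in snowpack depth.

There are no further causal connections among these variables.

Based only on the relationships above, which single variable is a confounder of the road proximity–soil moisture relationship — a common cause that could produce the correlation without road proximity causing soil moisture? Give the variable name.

understory diversity

Understory diversity has a causal path to road proximity (understory diversity → amphibian richness → pollinator count → road proximity) and a separate causal path to soil moisture (understory diversity → litter depth → soil moisture), so it is a common cause of both.
No stated relationship gives road proximity a causal route to soil moisture, so the correlation is explained by the shared upstream cause rather than a direct effect.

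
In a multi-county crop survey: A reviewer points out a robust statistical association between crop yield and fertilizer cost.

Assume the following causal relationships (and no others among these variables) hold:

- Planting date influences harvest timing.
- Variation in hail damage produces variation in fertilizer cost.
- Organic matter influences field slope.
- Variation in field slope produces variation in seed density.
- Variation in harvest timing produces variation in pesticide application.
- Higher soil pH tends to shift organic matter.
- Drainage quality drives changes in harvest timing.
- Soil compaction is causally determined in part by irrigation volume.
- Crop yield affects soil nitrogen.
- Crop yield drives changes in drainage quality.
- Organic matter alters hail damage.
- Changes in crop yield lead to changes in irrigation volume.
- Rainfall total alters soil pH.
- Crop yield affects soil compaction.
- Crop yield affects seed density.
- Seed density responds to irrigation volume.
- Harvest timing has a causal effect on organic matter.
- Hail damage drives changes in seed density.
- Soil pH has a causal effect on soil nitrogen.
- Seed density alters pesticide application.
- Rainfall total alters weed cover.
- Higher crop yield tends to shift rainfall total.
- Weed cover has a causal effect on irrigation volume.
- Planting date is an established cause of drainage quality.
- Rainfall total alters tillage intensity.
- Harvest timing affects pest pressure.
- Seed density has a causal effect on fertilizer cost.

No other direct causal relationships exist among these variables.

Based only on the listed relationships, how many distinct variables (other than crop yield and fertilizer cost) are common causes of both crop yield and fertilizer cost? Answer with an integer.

0

No listed variable has a causal path to both crop yield and fertilizer cost, so there are no common causes.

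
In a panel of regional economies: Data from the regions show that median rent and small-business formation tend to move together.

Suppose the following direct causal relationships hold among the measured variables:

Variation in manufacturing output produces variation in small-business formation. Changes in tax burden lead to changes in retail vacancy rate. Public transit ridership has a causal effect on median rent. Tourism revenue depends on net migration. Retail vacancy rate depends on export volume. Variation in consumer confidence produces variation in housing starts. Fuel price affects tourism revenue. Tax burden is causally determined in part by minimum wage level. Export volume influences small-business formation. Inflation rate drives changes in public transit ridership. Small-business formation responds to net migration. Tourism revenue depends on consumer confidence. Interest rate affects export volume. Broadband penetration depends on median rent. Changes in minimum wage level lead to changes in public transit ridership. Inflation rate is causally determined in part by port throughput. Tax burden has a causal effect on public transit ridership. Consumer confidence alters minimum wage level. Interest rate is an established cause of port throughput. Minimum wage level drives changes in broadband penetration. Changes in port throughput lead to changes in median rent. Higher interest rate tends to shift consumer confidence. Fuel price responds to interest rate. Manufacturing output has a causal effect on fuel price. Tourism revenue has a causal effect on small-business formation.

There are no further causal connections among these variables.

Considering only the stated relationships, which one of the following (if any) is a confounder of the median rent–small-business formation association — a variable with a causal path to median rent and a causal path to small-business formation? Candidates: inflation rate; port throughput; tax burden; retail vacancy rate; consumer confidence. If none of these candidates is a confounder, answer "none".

consumer confidence

Consumer confidence causes median rent (consumer confidence → minimum wage level → public transit ridership → median rent) and also causes small-business formation (consumer confidence → tourism revenue → small-business formation); it is a common cause of both.
Each of the other candidates lacks a causal path to at least one of median rent and small-business formation, so they do not confound the relationship.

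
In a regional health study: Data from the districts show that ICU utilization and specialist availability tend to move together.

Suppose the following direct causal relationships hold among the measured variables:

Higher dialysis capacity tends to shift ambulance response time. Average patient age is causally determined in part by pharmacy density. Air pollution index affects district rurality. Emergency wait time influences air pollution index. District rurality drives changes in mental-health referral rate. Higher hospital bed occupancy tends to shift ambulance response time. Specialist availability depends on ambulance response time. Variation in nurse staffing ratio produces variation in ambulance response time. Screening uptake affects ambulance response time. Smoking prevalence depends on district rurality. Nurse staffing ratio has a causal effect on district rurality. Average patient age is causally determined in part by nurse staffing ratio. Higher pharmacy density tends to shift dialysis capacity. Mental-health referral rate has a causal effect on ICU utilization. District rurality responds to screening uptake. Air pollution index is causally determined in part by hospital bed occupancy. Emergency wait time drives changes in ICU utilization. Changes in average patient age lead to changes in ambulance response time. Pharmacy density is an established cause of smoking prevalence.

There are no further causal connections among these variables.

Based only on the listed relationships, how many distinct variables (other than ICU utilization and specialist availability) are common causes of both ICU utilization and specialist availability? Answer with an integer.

3

The common causes are: hospital bed occupancy (to ICU utilization via hospital bed occupancy → air pollution index → district rurality → mental-health referral rate → ICU utilization; to specialist availability via hospital bed occupancy → ambulance response time → specialist availability); nurse staffing ratio (to ICU utilization via nurse staffing ratio → district rurality → mental-health referral rate → ICU utilization; to specialist availability via nurse staffing ratio → ambulance response time → specialist availability); screening uptake (to ICU utilization via screening uptake → district rurality → mental-health referral rate → ICU utilization; to specialist availability via screening uptake → ambulance response time → specialist availability).
Every other variable lacks a causal path to at least one of ICU utilization and specialist availability.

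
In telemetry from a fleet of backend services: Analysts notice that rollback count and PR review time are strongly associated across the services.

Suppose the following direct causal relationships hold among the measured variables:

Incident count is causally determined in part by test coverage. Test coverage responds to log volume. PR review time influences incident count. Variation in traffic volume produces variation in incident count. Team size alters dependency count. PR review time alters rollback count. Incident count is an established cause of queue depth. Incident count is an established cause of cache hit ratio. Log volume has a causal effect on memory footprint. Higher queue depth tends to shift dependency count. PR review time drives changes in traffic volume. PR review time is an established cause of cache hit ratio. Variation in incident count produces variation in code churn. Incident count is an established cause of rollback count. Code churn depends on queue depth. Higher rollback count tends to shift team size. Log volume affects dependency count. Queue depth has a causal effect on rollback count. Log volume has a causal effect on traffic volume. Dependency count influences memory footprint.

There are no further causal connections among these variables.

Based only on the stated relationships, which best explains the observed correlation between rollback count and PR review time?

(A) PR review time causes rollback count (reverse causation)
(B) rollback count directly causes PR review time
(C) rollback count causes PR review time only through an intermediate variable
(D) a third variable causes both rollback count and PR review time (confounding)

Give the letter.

The stated link runs PR review time → rollback count; rollback count has no causal path to PR review time. No variable causes both, so confounding is ruled out. The correlation reflects reverse causation.

A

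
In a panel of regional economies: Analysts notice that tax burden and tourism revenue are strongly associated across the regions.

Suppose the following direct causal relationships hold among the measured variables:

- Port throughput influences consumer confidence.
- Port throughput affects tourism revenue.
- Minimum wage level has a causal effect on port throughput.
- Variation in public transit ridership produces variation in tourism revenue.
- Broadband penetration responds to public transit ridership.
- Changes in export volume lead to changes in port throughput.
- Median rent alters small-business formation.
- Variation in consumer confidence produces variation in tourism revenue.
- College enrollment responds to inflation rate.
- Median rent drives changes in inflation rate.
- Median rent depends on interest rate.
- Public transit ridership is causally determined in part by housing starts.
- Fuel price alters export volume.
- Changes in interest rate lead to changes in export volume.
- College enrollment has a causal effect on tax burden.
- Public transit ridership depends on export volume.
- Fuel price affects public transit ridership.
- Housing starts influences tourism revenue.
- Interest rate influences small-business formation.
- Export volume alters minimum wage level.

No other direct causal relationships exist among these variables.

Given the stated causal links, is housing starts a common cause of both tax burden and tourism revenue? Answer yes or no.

no

Housing starts has no stated causal path to tax burden. A confounder must cause both variables, so housing starts does not qualify.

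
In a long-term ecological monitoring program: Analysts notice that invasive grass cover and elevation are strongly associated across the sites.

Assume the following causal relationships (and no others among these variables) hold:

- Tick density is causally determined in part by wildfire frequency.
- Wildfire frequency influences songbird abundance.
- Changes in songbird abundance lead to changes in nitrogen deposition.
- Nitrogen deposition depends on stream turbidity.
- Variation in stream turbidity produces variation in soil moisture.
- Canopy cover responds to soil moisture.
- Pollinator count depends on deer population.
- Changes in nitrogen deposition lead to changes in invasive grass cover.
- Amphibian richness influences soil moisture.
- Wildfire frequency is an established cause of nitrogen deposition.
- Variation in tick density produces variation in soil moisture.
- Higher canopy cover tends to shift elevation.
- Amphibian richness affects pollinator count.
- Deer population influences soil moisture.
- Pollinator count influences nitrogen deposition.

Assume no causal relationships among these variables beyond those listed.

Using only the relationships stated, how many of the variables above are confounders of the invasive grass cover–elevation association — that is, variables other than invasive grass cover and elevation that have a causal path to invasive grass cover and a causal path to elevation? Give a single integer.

4

The common causes are: amphibian richness (to invasive grass cover via amphibian richness → pollinator count → nitrogen deposition → invasive grass cover; to elevation via amphibian richness → soil moisture → canopy cover → elevation); deer population (to invasive grass cover via deer population → pollinator count → nitrogen deposition → invasive grass cover; to elevation via deer population → soil moisture → canopy cover → elevation); stream turbidity (to invasive grass cover via stream turbidity → nitrogen deposition → invasive grass cover; to elevation via stream turbidity → soil moisture → canopy cover → elevation); wildfire frequency (to invasive grass cover via wildfire frequency → nitrogen deposition → invasive grass cover; to elevation via wildfire frequency → tick density → soil moisture → canopy cover → elevation).
Every other variable lacks a causal path to at least one of invasive grass cover and elevation.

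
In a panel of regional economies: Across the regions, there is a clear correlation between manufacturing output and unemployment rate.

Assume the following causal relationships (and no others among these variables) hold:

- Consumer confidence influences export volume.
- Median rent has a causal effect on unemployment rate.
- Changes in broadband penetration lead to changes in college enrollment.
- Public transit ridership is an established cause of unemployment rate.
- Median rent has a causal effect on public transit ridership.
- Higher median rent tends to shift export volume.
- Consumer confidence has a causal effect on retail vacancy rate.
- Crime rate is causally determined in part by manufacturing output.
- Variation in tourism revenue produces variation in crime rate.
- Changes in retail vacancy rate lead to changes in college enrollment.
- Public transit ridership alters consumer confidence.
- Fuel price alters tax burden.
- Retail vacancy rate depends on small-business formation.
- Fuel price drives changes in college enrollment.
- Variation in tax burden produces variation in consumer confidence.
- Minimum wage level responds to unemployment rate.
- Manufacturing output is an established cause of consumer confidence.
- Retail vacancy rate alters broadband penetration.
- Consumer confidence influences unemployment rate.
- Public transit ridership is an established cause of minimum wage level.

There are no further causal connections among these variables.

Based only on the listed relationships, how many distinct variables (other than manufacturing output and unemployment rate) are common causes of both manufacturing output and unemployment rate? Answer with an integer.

0

No listed variable has a causal path to both manufacturing output and unemployment rate, so there are no common causes.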